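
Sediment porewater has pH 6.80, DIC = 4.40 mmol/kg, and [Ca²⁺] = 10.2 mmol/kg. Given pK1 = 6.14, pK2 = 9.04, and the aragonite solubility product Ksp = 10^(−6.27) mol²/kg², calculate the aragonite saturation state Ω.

Ω = 0.393

α₂ = 1 / (1 + [H⁺]/K2 + [H⁺]²/(K1K2)) = 1 / (1 + 10^+2.24 + 10^+1.58)
   = 1 / (1 + 173.78 + 38.019) = 1/212.80 = 0.004699
[CO3²⁻] = α₂ × DIC = 0.004699 × 4.40 = 0.02068 mmol/kg
Ksp = 10^(−6.27) = 5.370×10^-7
Ω = [Ca²⁺][CO3²⁻]/Ksp = (10.2×10^-3)(2.068×10^-5) / 5.370×10^-7 = 0.393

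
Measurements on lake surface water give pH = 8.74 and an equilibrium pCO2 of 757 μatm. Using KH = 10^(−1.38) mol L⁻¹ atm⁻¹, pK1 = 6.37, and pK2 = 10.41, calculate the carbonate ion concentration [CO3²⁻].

[CO2*] = KH · pCO2 = 10^(−1.38) × 757×10^-6 = 3.156×10^-5 mol/L
α₀ = 1/(1 + K1/[H⁺] + K1K2/[H⁺]²) = 1/(1 + 10^+2.37 + 10^+0.70) = 0.004159
DIC = [CO2*]/α₀ = 3.156×10^-5 / 0.004159 = 7.587 mmol/L
[CO3²⁻] = α₂·DIC; α₂ = 0.02085, so [CO3²⁻] = 0.02085 × 7.587 = 0.158 mmol/L

[CO3²⁻] = 0.158 mmol/L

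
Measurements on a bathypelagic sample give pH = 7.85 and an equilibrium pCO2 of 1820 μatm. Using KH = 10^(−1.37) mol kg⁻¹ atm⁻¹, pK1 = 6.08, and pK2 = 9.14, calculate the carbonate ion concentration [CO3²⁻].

[CO2*] = KH · pCO2 = 10^(−1.37) × 1820×10^-6 = 7.764×10^-5 mol/kg
α₀ = 1/(1 + K1/[H⁺] + K1K2/[H⁺]²) = 1/(1 + 10^+1.77 + 10^+0.48) = 0.01590
DIC = [CO2*]/α₀ = 7.764×10^-5 / 0.01590 = 4.884 mmol/kg
[CO3²⁻] = α₂·DIC; α₂ = 0.04801, so [CO3²⁻] = 0.04801 × 4.884 = 0.234 mmol/kg

[CO3²⁻] = 0.234 mmol/kg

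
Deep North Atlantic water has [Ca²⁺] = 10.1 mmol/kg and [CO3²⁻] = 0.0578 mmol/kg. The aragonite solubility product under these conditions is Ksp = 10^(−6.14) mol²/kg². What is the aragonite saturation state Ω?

Ksp = 10^(−6.14) = 7.244×10^-7
Ω = [Ca²⁺][CO3²⁻]/Ksp = (10.1×10^-3)(0.0578×10^-3) / 7.244×10^-7 = 0.806

Ω = 0.806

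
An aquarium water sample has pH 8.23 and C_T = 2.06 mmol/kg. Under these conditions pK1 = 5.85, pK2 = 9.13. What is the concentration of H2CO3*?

[CO2*] = 7.60 μmol/kg

α₀ = 1 / (1 + K1/[H⁺] + K1K2/[H⁺]²) = 1 / (1 + 10^+2.38 + 10^+1.48)
   = 1 / (1 + 239.88 + 30.200) = 1/271.08 = 0.003689
[CO2*] = α₀ × DIC = 0.003689 × 2.06 = 0.00760 mmol/kg = 7.60 μmol/kg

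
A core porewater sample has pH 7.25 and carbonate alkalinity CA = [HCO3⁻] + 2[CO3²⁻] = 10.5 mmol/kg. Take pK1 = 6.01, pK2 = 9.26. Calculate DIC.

DIC = 11.0 mmol/kg

CA = [HCO3⁻] + 2[CO3²⁻] = (α₁ + 2α₂)·DIC
At pH 7.25: [H⁺]/K1 = 10^-1.24 = 0.057544, K2/[H⁺] = 10^-2.01 = 0.0097724
α₁ = 1/(1 + 0.057544 + 0.0097724) = 1/1.0673 = 0.9369; α₂ = α₁·K2/[H⁺] = 0.009156
α₁ + 2α₂ = 0.9552
DIC = CA / (α₁ + 2α₂) = 10.5 / 0.9552 = 11.0 mmol/kg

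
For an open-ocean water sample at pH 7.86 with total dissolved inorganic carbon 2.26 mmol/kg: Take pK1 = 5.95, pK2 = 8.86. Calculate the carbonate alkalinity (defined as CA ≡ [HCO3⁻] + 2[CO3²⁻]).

CA = 2.44 mmol/kg

CA = [HCO3⁻] + 2[CO3²⁻] = (α₁ + 2α₂)·DIC
At pH 7.86: [H⁺]/K1 = 10^-1.91 = 0.012303, K2/[H⁺] = 10^-1.00 = 0.10000
α₁ = 1/(1 + 0.012303 + 0.10000) = 1/1.1123 = 0.8990; α₂ = α₁·K2/[H⁺] = 0.08990
α₁ + 2α₂ = 1.0788
CA = 1.0788 × 2.26 = 2.44 mmol/kg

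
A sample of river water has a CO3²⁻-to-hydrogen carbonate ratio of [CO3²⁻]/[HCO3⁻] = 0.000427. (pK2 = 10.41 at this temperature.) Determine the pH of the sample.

pH = 7.04

From K2 = [H⁺][CO3²⁻]/[HCO3⁻]:  pH = pK2 + log₁₀([CO3²⁻]/[HCO3⁻])
log₁₀(0.000427) = -3.370
pH = 10.41 + (-3.370) = 7.04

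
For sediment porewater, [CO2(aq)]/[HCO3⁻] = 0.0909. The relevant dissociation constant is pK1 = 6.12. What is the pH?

pH = 7.16

From K1 = [H⁺][HCO3⁻]/[CO2(aq)]:  pH = pK1 − log₁₀([CO2(aq)]/[HCO3⁻])
log₁₀(0.0909) = -1.041
pH = 6.12 − (-1.041) = 7.16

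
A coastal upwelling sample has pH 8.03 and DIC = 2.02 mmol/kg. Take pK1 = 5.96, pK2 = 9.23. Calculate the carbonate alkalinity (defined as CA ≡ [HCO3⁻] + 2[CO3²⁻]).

CA = [HCO3⁻] + 2[CO3²⁻] = (α₁ + 2α₂)·DIC
At pH 8.03: [H⁺]/K1 = 10^-2.07 = 0.0085114, K2/[H⁺] = 10^-1.20 = 0.063096
α₁ = 1/(1 + 0.0085114 + 0.063096) = 1/1.0716 = 0.9332; α₂ = α₁·K2/[H⁺] = 0.05888
α₁ + 2α₂ = 1.0509
CA = 1.0509 × 2.02 = 2.12 mmol/kg

CA = 2.12 mmol/kg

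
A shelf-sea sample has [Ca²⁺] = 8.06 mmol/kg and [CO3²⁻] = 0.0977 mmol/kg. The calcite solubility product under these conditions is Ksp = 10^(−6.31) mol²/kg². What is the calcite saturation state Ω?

Ksp = 10^(−6.31) = 4.898×10^-7
Ω = [Ca²⁺][CO3²⁻]/Ksp = (8.06×10^-3)(0.0977×10^-3) / 4.898×10^-7 = 1.61

Ω = 1.61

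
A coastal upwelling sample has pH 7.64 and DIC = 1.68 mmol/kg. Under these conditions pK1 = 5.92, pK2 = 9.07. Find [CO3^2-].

α₂ = 1 / (1 + [H⁺]/K2 + [H⁺]²/(K1K2)) = 1 / (1 + 10^+1.43 + 10^-0.29)
   = 1 / (1 + 26.915 + 0.51286) = 1/28.428 = 0.03518
[CO3²⁻] = α₂ × DIC = 0.03518 × 1.68 = 0.0591 mmol/kg

[CO3²⁻] = 0.0591 mmol/kg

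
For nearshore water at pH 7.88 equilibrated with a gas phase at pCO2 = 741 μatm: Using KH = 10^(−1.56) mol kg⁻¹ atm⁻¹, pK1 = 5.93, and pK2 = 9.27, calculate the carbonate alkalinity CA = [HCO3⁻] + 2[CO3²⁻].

CA = 1.97 mmol/kg

[CO2*] = KH · pCO2 = 10^(−1.56) × 741×10^-6 = 2.041×10^-5 mol/kg
α₀ = 1/(1 + K1/[H⁺] + K1K2/[H⁺]²) = 1/(1 + 10^+1.95 + 10^+0.56) = 0.01067
DIC = [CO2*]/α₀ = 2.041×10^-5 / 0.01067 = 1.913 mmol/kg
CA = (α₁ + 2α₂)·DIC = (0.9506 + 2×0.03873) × 1.913 = 1.97 mmol/kg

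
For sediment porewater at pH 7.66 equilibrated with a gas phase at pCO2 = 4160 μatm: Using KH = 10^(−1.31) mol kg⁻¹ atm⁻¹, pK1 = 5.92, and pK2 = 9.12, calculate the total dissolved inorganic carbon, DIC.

DIC = 11.8 mmol/kg

[CO2*] = KH · pCO2 = 10^(−1.31) × 4160×10^-6 = 2.037×10^-4 mol/kg
α₀ = 1/(1 + K1/[H⁺] + K1K2/[H⁺]²) = 1/(1 + 10^+1.74 + 10^+0.28) = 0.01728
DIC = [CO2*]/α₀ = 2.037×10^-4 / 0.01728 = 11.8 mmol/kg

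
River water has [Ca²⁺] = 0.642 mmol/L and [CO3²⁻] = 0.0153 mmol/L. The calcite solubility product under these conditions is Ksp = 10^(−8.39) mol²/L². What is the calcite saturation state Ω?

Ω = 2.41

Ksp = 10^(−8.39) = 4.074×10^-9
Ω = [Ca²⁺][CO3²⁻]/Ksp = (0.642×10^-3)(0.0153×10^-3) / 4.074×10^-9 = 2.41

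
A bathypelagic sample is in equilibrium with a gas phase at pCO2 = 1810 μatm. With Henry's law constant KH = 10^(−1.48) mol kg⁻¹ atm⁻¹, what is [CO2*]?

[CO2*] = 59.9 μmol/kg

KH = 10^(−1.48) = 3.311×10^-2 mol kg⁻¹ atm⁻¹
[CO2*] = KH · pCO2 = 3.311×10^-2 × 1810×10^-6 atm = 5.99×10^-5 mol/kg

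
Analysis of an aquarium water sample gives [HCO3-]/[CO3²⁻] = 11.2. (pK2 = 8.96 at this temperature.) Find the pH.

From K2 = [H⁺][CO3²⁻]/[HCO3-]:  pH = pK2 − log₁₀([HCO3-]/[CO3²⁻])
log₁₀(11.2) = +1.049
pH = 8.96 − (+1.049) = 7.91

pH = 7.91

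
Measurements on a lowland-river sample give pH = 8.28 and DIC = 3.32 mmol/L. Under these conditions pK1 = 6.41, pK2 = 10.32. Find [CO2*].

α₀ = 1 / (1 + K1/[H⁺] + K1K2/[H⁺]²) = 1 / (1 + 10^+1.87 + 10^-0.17)
   = 1 / (1 + 74.131 + 0.67608) = 1/75.807 = 0.01319
[CO2*] = α₀ × DIC = 0.01319 × 3.32 = 0.0438 mmol/L

[CO2*] = 0.0438 mmol/L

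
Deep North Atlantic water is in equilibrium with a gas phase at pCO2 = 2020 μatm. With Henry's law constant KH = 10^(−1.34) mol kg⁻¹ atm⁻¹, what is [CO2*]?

KH = 10^(−1.34) = 4.571×10^-2 mol kg⁻¹ atm⁻¹
[CO2*] = KH · pCO2 = 4.571×10^-2 × 2020×10^-6 atm = 9.23×10^-5 mol/kg

[CO2*] = 92.3 μmol/kg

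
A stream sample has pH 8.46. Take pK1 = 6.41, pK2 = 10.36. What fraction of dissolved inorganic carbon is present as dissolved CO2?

α₀ = 1 / (1 + K1/[H⁺] + K1K2/[H⁺]²) = 1 / (1 + 10^+2.05 + 10^+0.15)
   = 1 / (1 + 112.20 + 1.4125) = 1/114.61 = 0.008725

α₀ = 0.00872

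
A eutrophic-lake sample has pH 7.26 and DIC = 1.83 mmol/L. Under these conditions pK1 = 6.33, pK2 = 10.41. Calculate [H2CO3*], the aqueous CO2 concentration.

[CO2*] = 0.192 mmol/L

α₀ = 1 / (1 + K1/[H⁺] + K1K2/[H⁺]²) = 1 / (1 + 10^+0.93 + 10^-2.22)
   = 1 / (1 + 8.5114 + 0.0060256) = 1/9.5174 = 0.1051
[CO2*] = α₀ × DIC = 0.1051 × 1.83 = 0.192 mmol/L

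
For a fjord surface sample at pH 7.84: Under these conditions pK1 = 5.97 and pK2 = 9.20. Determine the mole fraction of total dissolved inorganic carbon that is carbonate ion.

α₂ = 1 / (1 + [H⁺]/K2 + [H⁺]²/(K1K2)) = 1 / (1 + 10^+1.36 + 10^-0.51)
   = 1 / (1 + 22.909 + 0.30903) = 1/24.218 = 0.04129

α₂ = 0.0413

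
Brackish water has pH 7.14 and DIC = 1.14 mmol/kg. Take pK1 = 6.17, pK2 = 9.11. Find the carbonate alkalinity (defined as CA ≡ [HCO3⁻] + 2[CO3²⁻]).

CA = 1.04 mmol/kg

CA = [HCO3⁻] + 2[CO3²⁻] = (α₁ + 2α₂)·DIC
At pH 7.14: [H⁺]/K1 = 10^-0.97 = 0.10715, K2/[H⁺] = 10^-1.97 = 0.010715
α₁ = 1/(1 + 0.10715 + 0.010715) = 1/1.1179 = 0.8946; α₂ = α₁·K2/[H⁺] = 0.009585
α₁ + 2α₂ = 0.9137
CA = 0.9137 × 1.14 = 1.04 mmol/kg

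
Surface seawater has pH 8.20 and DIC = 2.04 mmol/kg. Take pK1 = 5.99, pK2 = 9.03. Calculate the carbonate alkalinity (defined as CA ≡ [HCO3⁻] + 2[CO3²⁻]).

CA = 2.29 mmol/kg

CA = [HCO3⁻] + 2[CO3²⁻] = (α₁ + 2α₂)·DIC
At pH 8.20: [H⁺]/K1 = 10^-2.21 = 0.0061660, K2/[H⁺] = 10^-0.83 = 0.14791
α₁ = 1/(1 + 0.0061660 + 0.14791) = 1/1.1541 = 0.8665; α₂ = α₁·K2/[H⁺] = 0.1282
α₁ + 2α₂ = 1.1228
CA = 1.1228 × 2.04 = 2.29 mmol/kg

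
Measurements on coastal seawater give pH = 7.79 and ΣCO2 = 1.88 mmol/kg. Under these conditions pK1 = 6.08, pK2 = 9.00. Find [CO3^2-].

α₂ = 1 / (1 + [H⁺]/K2 + [H⁺]²/(K1K2)) = 1 / (1 + 10^+1.21 + 10^-0.50)
   = 1 / (1 + 16.218 + 0.31623) = 1/17.534 = 0.05703
[CO3²⁻] = α₂ × DIC = 0.05703 × 1.88 = 0.107 mmol/kg

[CO3²⁻] = 0.107 mmol/kg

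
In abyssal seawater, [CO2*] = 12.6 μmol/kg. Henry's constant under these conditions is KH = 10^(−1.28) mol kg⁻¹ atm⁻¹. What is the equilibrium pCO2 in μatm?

pCO2 = 240 μatm

KH = 10^(−1.28) = 5.248×10^-2 mol kg⁻¹ atm⁻¹
pCO2 = [CO2*]/KH = 12.6×10^-6 / 5.248×10^-2 = 2.40×10^-4 atm = 240 μatm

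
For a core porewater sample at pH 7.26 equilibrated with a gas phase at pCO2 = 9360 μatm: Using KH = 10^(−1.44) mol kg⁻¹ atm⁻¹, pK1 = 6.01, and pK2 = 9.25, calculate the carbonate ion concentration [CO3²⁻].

[CO2*] = KH · pCO2 = 10^(−1.44) × 9360×10^-6 = 3.398×10^-4 mol/kg
α₀ = 1/(1 + K1/[H⁺] + K1K2/[H⁺]²) = 1/(1 + 10^+1.25 + 10^-0.74) = 0.05273
DIC = [CO2*]/α₀ = 3.398×10^-4 / 0.05273 = 6.445 mmol/kg
[CO3²⁻] = α₂·DIC; α₂ = 0.009595, so [CO3²⁻] = 0.009595 × 6.445 = 0.0618 mmol/kg

[CO3²⁻] = 0.0618 mmol/kg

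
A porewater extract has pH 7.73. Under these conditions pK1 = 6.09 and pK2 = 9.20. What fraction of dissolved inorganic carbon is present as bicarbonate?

α₁ = 0.946

α₁ = 1 / (1 + [H⁺]/K1 + K2/[H⁺]) = 1 / (1 + 10^-1.64 + 10^-1.47)
   = 1 / (1 + 0.022909 + 0.033884) = 1/1.0568 = 0.9463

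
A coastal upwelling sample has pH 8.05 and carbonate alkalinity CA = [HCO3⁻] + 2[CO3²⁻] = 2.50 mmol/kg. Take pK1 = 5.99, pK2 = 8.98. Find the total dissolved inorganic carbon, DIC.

DIC = 2.28 mmol/kg

CA = [HCO3⁻] + 2[CO3²⁻] = (α₁ + 2α₂)·DIC
At pH 8.05: [H⁺]/K1 = 10^-2.06 = 0.0087096, K2/[H⁺] = 10^-0.93 = 0.11749
α₁ = 1/(1 + 0.0087096 + 0.11749) = 1/1.1262 = 0.8879; α₂ = α₁·K2/[H⁺] = 0.1043
α₁ + 2α₂ = 1.0966
DIC = CA / (α₁ + 2α₂) = 2.50 / 1.0966 = 2.28 mmol/kg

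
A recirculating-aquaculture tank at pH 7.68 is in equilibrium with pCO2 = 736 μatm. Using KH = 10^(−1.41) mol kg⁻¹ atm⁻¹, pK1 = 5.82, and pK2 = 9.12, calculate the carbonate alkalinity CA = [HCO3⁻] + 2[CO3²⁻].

[CO2*] = KH · pCO2 = 10^(−1.41) × 736×10^-6 = 2.863×10^-5 mol/kg
α₀ = 1/(1 + K1/[H⁺] + K1K2/[H⁺]²) = 1/(1 + 10^+1.86 + 10^+0.42) = 0.01315
DIC = [CO2*]/α₀ = 2.863×10^-5 / 0.01315 = 2.178 mmol/kg
CA = (α₁ + 2α₂)·DIC = (0.9523 + 2×0.03458) × 2.178 = 2.22 mmol/kg

CA = 2.22 mmol/kg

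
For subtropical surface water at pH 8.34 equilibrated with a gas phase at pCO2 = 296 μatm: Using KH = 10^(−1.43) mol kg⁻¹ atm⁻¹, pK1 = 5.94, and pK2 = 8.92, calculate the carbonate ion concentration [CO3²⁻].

[CO2*] = KH · pCO2 = 10^(−1.43) × 296×10^-6 = 1.100×10^-5 mol/kg
α₀ = 1/(1 + K1/[H⁺] + K1K2/[H⁺]²) = 1/(1 + 10^+2.40 + 10^+1.82) = 0.003142
DIC = [CO2*]/α₀ = 1.100×10^-5 / 0.003142 = 3.500 mmol/kg
[CO3²⁻] = α₂·DIC; α₂ = 0.2076, so [CO3²⁻] = 0.2076 × 3.500 = 0.727 mmol/kg

[CO3²⁻] = 0.727 mmol/kg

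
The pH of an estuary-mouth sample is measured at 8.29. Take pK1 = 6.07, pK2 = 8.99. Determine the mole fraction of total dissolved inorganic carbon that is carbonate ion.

α₂ = 0.166

α₂ = 1 / (1 + [H⁺]/K2 + [H⁺]²/(K1K2)) = 1 / (1 + 10^+0.70 + 10^-1.52)
   = 1 / (1 + 5.0119 + 0.030200) = 1/6.0421 = 0.1655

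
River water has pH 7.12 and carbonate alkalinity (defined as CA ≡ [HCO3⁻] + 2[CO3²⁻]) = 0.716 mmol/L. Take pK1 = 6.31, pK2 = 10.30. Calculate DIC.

CA = [HCO3⁻] + 2[CO3²⁻] = (α₁ + 2α₂)·DIC
At pH 7.12: [H⁺]/K1 = 10^-0.81 = 0.15488, K2/[H⁺] = 10^-3.18 = 0.00066069
α₁ = 1/(1 + 0.15488 + 0.00066069) = 1/1.1555 = 0.8654; α₂ = α₁·K2/[H⁺] = 0.0005718
α₁ + 2α₂ = 0.8665
DIC = CA / (α₁ + 2α₂) = 0.716 / 0.8665 = 0.826 mmol/L

DIC = 0.826 mmol/L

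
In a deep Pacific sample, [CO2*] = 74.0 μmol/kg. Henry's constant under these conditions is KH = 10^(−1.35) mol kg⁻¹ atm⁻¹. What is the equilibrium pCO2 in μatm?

KH = 10^(−1.35) = 4.467×10^-2 mol kg⁻¹ atm⁻¹
pCO2 = [CO2*]/KH = 74.0×10^-6 / 4.467×10^-2 = 1.66×10^-3 atm = 1660 μatm

pCO2 = 1660 μatm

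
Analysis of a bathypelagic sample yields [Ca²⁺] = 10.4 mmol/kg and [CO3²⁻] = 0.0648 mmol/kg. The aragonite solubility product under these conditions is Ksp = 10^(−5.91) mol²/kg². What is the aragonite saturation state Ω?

Ksp = 10^(−5.91) = 1.230×10^-6
Ω = [Ca²⁺][CO3²⁻]/Ksp = (10.4×10^-3)(0.0648×10^-3) / 1.230×10^-6 = 0.548

Ω = 0.548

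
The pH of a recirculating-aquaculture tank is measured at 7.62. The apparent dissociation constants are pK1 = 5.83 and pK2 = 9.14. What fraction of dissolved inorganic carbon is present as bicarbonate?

α₁ = 0.956

α₁ = 1 / (1 + [H⁺]/K1 + K2/[H⁺]) = 1 / (1 + 10^-1.79 + 10^-1.52)
   = 1 / (1 + 0.016218 + 0.030200) = 1/1.0464 = 0.9556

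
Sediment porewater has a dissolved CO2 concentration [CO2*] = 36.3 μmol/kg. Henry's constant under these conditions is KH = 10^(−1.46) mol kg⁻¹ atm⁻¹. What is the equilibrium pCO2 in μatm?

pCO2 = 1050 μatm

KH = 10^(−1.46) = 3.467×10^-2 mol kg⁻¹ atm⁻¹
pCO2 = [CO2*]/KH = 36.3×10^-6 / 3.467×10^-2 = 1.05×10^-3 atm = 1050 μatm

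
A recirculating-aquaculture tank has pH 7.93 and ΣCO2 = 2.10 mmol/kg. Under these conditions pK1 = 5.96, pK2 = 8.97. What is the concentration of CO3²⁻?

[CO3²⁻] = 0.174 mmol/kg

α₂ = 1 / (1 + [H⁺]/K2 + [H⁺]²/(K1K2)) = 1 / (1 + 10^+1.04 + 10^-0.93)
   = 1 / (1 + 10.965 + 0.11749) = 1/12.082 = 0.08277
[CO3²⁻] = α₂ × DIC = 0.08277 × 2.10 = 0.174 mmol/kg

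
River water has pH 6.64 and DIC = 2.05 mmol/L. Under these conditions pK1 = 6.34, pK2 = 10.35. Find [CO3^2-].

[CO3²⁻] = 0.266 μmol/L

α₂ = 1 / (1 + [H⁺]/K2 + [H⁺]²/(K1K2)) = 1 / (1 + 10^+3.71 + 10^+3.41)
   = 1 / (1 + 5128.6 + 2570.4) = 1/7700.0 = 0.0001299
[CO3²⁻] = α₂ × DIC = 0.0001299 × 2.05 = 0.000266 mmol/L = 0.266 μmol/L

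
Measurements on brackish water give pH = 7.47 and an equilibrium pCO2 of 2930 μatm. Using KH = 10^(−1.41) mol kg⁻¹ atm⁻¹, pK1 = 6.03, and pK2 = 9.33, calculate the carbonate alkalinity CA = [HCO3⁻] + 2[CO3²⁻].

[CO2*] = KH · pCO2 = 10^(−1.41) × 2930×10^-6 = 1.140×10^-4 mol/kg
α₀ = 1/(1 + K1/[H⁺] + K1K2/[H⁺]²) = 1/(1 + 10^+1.44 + 10^-0.42) = 0.03458
DIC = [CO2*]/α₀ = 1.140×10^-4 / 0.03458 = 3.297 mmol/kg
CA = (α₁ + 2α₂)·DIC = (0.9523 + 2×0.01315) × 3.297 = 3.23 mmol/kg

CA = 3.23 mmol/kg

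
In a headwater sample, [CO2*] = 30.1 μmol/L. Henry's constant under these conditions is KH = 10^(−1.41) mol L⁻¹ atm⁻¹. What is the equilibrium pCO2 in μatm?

pCO2 = 774 μatm

KH = 10^(−1.41) = 3.890×10^-2 mol L⁻¹ atm⁻¹
pCO2 = [CO2*]/KH = 30.1×10^-6 / 3.890×10^-2 = 7.74×10^-4 atm = 774 μatm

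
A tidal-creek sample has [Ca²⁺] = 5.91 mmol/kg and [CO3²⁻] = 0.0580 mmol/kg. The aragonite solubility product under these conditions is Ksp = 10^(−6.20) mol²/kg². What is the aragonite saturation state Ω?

Ksp = 10^(−6.20) = 6.310×10^-7
Ω = [Ca²⁺][CO3²⁻]/Ksp = (5.91×10^-3)(0.0580×10^-3) / 6.310×10^-7 = 0.543

Ω = 0.543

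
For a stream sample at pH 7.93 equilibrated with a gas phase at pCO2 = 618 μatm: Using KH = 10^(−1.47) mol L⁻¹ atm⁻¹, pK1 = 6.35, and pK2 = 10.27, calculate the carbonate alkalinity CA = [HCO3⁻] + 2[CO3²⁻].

[CO2*] = KH · pCO2 = 10^(−1.47) × 618×10^-6 = 2.094×10^-5 mol/L
α₀ = 1/(1 + K1/[H⁺] + K1K2/[H⁺]²) = 1/(1 + 10^+1.58 + 10^-0.76) = 0.02551
DIC = [CO2*]/α₀ = 2.094×10^-5 / 0.02551 = 0.8207 mmol/L
CA = (α₁ + 2α₂)·DIC = (0.9701 + 2×0.004434) × 0.8207 = 0.803 mmol/L

CA = 0.803 mmol/L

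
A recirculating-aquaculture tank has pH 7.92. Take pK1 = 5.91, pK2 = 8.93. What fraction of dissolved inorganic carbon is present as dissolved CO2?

α₀ = 1 / (1 + K1/[H⁺] + K1K2/[H⁺]²) = 1 / (1 + 10^+2.01 + 10^+1.00)
   = 1 / (1 + 102.33 + 10.000) = 1/113.33 = 0.008824

α₀ = 0.00882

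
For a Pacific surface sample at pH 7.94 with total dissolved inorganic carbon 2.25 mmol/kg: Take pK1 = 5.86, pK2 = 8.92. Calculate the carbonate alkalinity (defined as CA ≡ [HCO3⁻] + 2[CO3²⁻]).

CA = 2.44 mmol/kg

CA = [HCO3⁻] + 2[CO3²⁻] = (α₁ + 2α₂)·DIC
At pH 7.94: [H⁺]/K1 = 10^-2.08 = 0.0083176, K2/[H⁺] = 10^-0.98 = 0.10471
α₁ = 1/(1 + 0.0083176 + 0.10471) = 1/1.1130 = 0.8984; α₂ = α₁·K2/[H⁺] = 0.09408
α₁ + 2α₂ = 1.0866
CA = 1.0866 × 2.25 = 2.44 mmol/kg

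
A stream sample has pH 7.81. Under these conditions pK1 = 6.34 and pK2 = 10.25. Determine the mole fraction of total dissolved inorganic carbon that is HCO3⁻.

α₁ = 0.964

α₁ = 1 / (1 + [H⁺]/K1 + K2/[H⁺]) = 1 / (1 + 10^-1.47 + 10^-2.44)
   = 1 / (1 + 0.033884 + 0.0036308) = 1/1.0375 = 0.9638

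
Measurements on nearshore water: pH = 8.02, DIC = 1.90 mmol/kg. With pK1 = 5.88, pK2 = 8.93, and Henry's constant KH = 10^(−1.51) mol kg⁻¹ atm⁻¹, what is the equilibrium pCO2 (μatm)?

α₀ = 1 / (1 + K1/[H⁺] + K1K2/[H⁺]²) = 1 / (1 + 10^+2.14 + 10^+1.23)
   = 1 / (1 + 138.04 + 16.982) = 1/156.02 = 0.006409
[CO2*] = α₀ × DIC = 0.006409 × 1.90 = 0.01218 mmol/kg = 12.18 μmol/kg
pCO2 = [CO2*]/KH = 1.218×10^-5 / 3.090×10^-2 = 394 μatm

pCO2 = 394 μatm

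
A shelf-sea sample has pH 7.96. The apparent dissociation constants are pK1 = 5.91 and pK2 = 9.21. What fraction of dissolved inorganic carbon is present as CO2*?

α₀ = 0.00837

α₀ = 1 / (1 + K1/[H⁺] + K1K2/[H⁺]²) = 1 / (1 + 10^+2.05 + 10^+0.80)
   = 1 / (1 + 112.20 + 6.3096) = 1/119.51 = 0.008367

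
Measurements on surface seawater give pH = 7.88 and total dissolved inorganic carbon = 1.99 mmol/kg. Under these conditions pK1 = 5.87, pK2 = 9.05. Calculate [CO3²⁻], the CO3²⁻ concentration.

[CO3²⁻] = 0.125 mmol/kg

α₂ = 1 / (1 + [H⁺]/K2 + [H⁺]²/(K1K2)) = 1 / (1 + 10^+1.17 + 10^-0.84)
   = 1 / (1 + 14.791 + 0.14454) = 1/15.936 = 0.06275
[CO3²⁻] = α₂ × DIC = 0.06275 × 1.99 = 0.125 mmol/kg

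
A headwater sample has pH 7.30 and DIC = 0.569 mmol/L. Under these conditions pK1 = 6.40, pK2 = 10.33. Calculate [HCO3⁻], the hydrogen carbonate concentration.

α₁ = 1 / (1 + [H⁺]/K1 + K2/[H⁺]) = 1 / (1 + 10^-0.90 + 10^-3.03)
   = 1 / (1 + 0.12589 + 0.00093325) = 1/1.1268 = 0.8874
[HCO3⁻] = α₁ × DIC = 0.8874 × 0.569 = 0.505 mmol/L

[HCO3⁻] = 0.505 mmol/L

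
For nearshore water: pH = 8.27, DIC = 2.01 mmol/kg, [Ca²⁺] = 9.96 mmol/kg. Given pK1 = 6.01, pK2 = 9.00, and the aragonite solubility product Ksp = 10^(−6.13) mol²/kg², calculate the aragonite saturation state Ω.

α₂ = 1 / (1 + [H⁺]/K2 + [H⁺]²/(K1K2)) = 1 / (1 + 10^+0.73 + 10^-1.53)
   = 1 / (1 + 5.3703 + 0.029512) = 1/6.3998 = 0.1563
[CO3²⁻] = α₂ × DIC = 0.1563 × 2.01 = 0.3141 mmol/kg
Ksp = 10^(−6.13) = 7.413×10^-7
Ω = [Ca²⁺][CO3²⁻]/Ksp = (9.96×10^-3)(3.141×10^-4) / 7.413×10^-7 = 4.22

Ω = 4.22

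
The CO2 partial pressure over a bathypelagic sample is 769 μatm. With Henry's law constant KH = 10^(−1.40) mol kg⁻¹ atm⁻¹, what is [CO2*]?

KH = 10^(−1.40) = 3.981×10^-2 mol kg⁻¹ atm⁻¹
[CO2*] = KH · pCO2 = 3.981×10^-2 × 769×10^-6 atm = 3.06×10^-5 mol/kg

[CO2*] = 30.6 μmol/kg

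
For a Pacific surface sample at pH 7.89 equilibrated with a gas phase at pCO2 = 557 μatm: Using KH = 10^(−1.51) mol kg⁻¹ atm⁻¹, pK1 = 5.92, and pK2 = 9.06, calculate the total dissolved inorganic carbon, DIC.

[CO2*] = KH · pCO2 = 10^(−1.51) × 557×10^-6 = 1.721×10^-5 mol/kg
α₀ = 1/(1 + K1/[H⁺] + K1K2/[H⁺]²) = 1/(1 + 10^+1.97 + 10^+0.80) = 0.009937
DIC = [CO2*]/α₀ = 1.721×10^-5 / 0.009937 = 1.73 mmol/kg

DIC = 1.73 mmol/kg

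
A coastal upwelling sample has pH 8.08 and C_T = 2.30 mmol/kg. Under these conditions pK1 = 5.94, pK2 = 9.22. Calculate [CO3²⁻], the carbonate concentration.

[CO3²⁻] = 0.154 mmol/kg

α₂ = 1 / (1 + [H⁺]/K2 + [H⁺]²/(K1K2)) = 1 / (1 + 10^+1.14 + 10^-1.00)
   = 1 / (1 + 13.804 + 0.10000) = 1/14.904 = 0.06710
[CO3²⁻] = α₂ × DIC = 0.06710 × 2.30 = 0.154 mmol/kg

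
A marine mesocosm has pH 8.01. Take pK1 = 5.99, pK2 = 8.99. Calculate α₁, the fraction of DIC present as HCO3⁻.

α₁ = 1 / (1 + [H⁺]/K1 + K2/[H⁺]) = 1 / (1 + 10^-2.02 + 10^-0.98)
   = 1 / (1 + 0.0095499 + 0.10471) = 1/1.1143 = 0.8975

α₁ = 0.897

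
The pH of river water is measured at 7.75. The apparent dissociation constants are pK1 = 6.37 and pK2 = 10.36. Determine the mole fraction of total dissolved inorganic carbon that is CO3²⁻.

α₂ = 0.00235

α₂ = 1 / (1 + [H⁺]/K2 + [H⁺]²/(K1K2)) = 1 / (1 + 10^+2.61 + 10^+1.23)
   = 1 / (1 + 407.38 + 16.982) = 1/425.36 = 0.002351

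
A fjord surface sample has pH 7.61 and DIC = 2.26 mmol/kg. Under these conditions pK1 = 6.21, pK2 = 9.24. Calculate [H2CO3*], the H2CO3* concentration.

α₀ = 1 / (1 + K1/[H⁺] + K1K2/[H⁺]²) = 1 / (1 + 10^+1.40 + 10^-0.23)
   = 1 / (1 + 25.119 + 0.58884) = 1/26.708 = 0.03744
[CO2*] = α₀ × DIC = 0.03744 × 2.26 = 0.0846 mmol/kg

[CO2*] = 0.0846 mmol/kg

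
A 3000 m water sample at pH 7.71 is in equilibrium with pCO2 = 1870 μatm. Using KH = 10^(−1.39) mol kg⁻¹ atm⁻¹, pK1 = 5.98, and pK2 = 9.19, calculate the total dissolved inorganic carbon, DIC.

[CO2*] = KH · pCO2 = 10^(−1.39) × 1870×10^-6 = 7.618×10^-5 mol/kg
α₀ = 1/(1 + K1/[H⁺] + K1K2/[H⁺]²) = 1/(1 + 10^+1.73 + 10^+0.25) = 0.01770
DIC = [CO2*]/α₀ = 7.618×10^-5 / 0.01770 = 4.30 mmol/kg

DIC = 4.30 mmol/kg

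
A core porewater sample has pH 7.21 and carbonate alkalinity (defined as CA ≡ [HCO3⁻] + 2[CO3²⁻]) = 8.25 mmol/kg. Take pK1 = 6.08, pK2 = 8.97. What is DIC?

DIC = 8.70 mmol/kg

CA = [HCO3⁻] + 2[CO3²⁻] = (α₁ + 2α₂)·DIC
At pH 7.21: [H⁺]/K1 = 10^-1.13 = 0.074131, K2/[H⁺] = 10^-1.76 = 0.017378
α₁ = 1/(1 + 0.074131 + 0.017378) = 1/1.0915 = 0.9162; α₂ = α₁·K2/[H⁺] = 0.01592
α₁ + 2α₂ = 0.9480
DIC = CA / (α₁ + 2α₂) = 8.25 / 0.9480 = 8.70 mmol/kg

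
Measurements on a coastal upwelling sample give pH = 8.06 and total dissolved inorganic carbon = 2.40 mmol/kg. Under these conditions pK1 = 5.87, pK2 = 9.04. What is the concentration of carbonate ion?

α₂ = 1 / (1 + [H⁺]/K2 + [H⁺]²/(K1K2)) = 1 / (1 + 10^+0.98 + 10^-1.21)
   = 1 / (1 + 9.5499 + 0.061660) = 1/10.612 = 0.09424
[CO3²⁻] = α₂ × DIC = 0.09424 × 2.40 = 0.226 mmol/kg

[CO3²⁻] = 0.226 mmol/kg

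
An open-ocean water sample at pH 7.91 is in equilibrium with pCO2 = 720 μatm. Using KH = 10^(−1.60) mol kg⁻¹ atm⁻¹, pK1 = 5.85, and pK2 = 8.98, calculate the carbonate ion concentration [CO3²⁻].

[CO3²⁻] = 0.177 mmol/kg

[CO2*] = KH · pCO2 = 10^(−1.60) × 720×10^-6 = 1.809×10^-5 mol/kg
α₀ = 1/(1 + K1/[H⁺] + K1K2/[H⁺]²) = 1/(1 + 10^+2.06 + 10^+0.99) = 0.007963
DIC = [CO2*]/α₀ = 1.809×10^-5 / 0.007963 = 2.271 mmol/kg
[CO3²⁻] = α₂·DIC; α₂ = 0.07781, so [CO3²⁻] = 0.07781 × 2.271 = 0.177 mmol/kg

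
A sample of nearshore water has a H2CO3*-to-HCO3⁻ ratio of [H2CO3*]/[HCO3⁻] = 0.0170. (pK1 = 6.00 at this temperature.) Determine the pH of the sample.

pH = 7.77

From K1 = [H⁺][HCO3⁻]/[H2CO3*]:  pH = pK1 − log₁₀([H2CO3*]/[HCO3⁻])
log₁₀(0.0170) = -1.770
pH = 6.00 − (-1.770) = 7.77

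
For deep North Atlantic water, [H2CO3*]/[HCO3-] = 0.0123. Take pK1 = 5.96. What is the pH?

pH = 7.87

From K1 = [H⁺][HCO3-]/[H2CO3*]:  pH = pK1 − log₁₀([H2CO3*]/[HCO3-])
log₁₀(0.0123) = -1.910
pH = 5.96 − (-1.910) = 7.87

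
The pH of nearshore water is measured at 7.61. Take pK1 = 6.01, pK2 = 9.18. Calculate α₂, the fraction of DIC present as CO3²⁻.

α₂ = 1 / (1 + [H⁺]/K2 + [H⁺]²/(K1K2)) = 1 / (1 + 10^+1.57 + 10^-0.03)
   = 1 / (1 + 37.154 + 0.93325) = 1/39.087 = 0.02558

α₂ = 0.0256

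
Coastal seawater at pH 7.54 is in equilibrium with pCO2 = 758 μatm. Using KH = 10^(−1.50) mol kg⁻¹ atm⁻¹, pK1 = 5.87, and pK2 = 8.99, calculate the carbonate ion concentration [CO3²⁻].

[CO3²⁻] = 0.0398 mmol/kg

[CO2*] = KH · pCO2 = 10^(−1.50) × 758×10^-6 = 2.397×10^-5 mol/kg
α₀ = 1/(1 + K1/[H⁺] + K1K2/[H⁺]²) = 1/(1 + 10^+1.67 + 10^+0.22) = 0.02023
DIC = [CO2*]/α₀ = 2.397×10^-5 / 0.02023 = 1.185 mmol/kg
[CO3²⁻] = α₂·DIC; α₂ = 0.03357, so [CO3²⁻] = 0.03357 × 1.185 = 0.0398 mmol/kg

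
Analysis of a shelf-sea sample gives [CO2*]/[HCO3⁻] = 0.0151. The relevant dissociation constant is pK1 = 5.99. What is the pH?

pH = 7.81

From K1 = [H⁺][HCO3⁻]/[CO2*]:  pH = pK1 − log₁₀([CO2*]/[HCO3⁻])
log₁₀(0.0151) = -1.821
pH = 5.99 − (-1.821) = 7.81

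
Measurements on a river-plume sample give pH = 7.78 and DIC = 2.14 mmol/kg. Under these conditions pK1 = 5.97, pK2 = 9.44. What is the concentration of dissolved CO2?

α₀ = 1 / (1 + K1/[H⁺] + K1K2/[H⁺]²) = 1 / (1 + 10^+1.81 + 10^+0.15)
   = 1 / (1 + 64.565 + 1.4125) = 1/66.978 = 0.01493
[CO2*] = α₀ × DIC = 0.01493 × 2.14 = 0.0320 mmol/kg

[CO2*] = 0.0320 mmol/kg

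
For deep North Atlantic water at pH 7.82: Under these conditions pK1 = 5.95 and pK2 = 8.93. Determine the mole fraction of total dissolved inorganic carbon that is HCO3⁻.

α₁ = 0.916

α₁ = 1 / (1 + [H⁺]/K1 + K2/[H⁺]) = 1 / (1 + 10^-1.87 + 10^-1.11)
   = 1 / (1 + 0.013490 + 0.077625) = 1/1.0911 = 0.9165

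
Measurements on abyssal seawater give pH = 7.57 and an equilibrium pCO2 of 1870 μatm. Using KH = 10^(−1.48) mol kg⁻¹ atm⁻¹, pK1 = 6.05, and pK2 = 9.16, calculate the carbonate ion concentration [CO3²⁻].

[CO3²⁻] = 0.0527 mmol/kg

[CO2*] = KH · pCO2 = 10^(−1.48) × 1870×10^-6 = 6.192×10^-5 mol/kg
α₀ = 1/(1 + K1/[H⁺] + K1K2/[H⁺]²) = 1/(1 + 10^+1.52 + 10^-0.07) = 0.02860
DIC = [CO2*]/α₀ = 6.192×10^-5 / 0.02860 = 2.165 mmol/kg
[CO3²⁻] = α₂·DIC; α₂ = 0.02434, so [CO3²⁻] = 0.02434 × 2.165 = 0.0527 mmol/kg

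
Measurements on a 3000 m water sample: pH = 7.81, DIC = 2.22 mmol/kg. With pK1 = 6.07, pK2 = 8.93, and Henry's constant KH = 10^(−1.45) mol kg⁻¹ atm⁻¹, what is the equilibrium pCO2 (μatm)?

pCO2 = 1040 μatm

α₀ = 1 / (1 + K1/[H⁺] + K1K2/[H⁺]²) = 1 / (1 + 10^+1.74 + 10^+0.62)
   = 1 / (1 + 54.954 + 4.1687) = 1/60.123 = 0.01663
[CO2*] = α₀ × DIC = 0.01663 × 2.22 = 0.03692 mmol/kg
pCO2 = [CO2*]/KH = 3.692×10^-5 / 3.548×10^-2 = 1040 μatm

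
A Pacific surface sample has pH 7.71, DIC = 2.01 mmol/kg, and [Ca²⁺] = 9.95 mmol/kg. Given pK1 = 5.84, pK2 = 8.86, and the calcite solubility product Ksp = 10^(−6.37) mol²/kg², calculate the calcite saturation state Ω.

Ω = 3.06

α₂ = 1 / (1 + [H⁺]/K2 + [H⁺]²/(K1K2)) = 1 / (1 + 10^+1.15 + 10^-0.72)
   = 1 / (1 + 14.125 + 0.19055) = 1/15.316 = 0.06529
[CO3²⁻] = α₂ × DIC = 0.06529 × 2.01 = 0.1312 mmol/kg
Ksp = 10^(−6.37) = 4.266×10^-7
Ω = [Ca²⁺][CO3²⁻]/Ksp = (9.95×10^-3)(1.312×10^-4) / 4.266×10^-7 = 3.06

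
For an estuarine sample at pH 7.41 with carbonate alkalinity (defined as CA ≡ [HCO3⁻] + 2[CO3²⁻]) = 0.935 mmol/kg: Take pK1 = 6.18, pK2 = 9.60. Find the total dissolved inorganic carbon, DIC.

DIC = 0.983 mmol/kg

CA = [HCO3⁻] + 2[CO3²⁻] = (α₁ + 2α₂)·DIC
At pH 7.41: [H⁺]/K1 = 10^-1.23 = 0.058884, K2/[H⁺] = 10^-2.19 = 0.0064565
α₁ = 1/(1 + 0.058884 + 0.0064565) = 1/1.0653 = 0.9387; α₂ = α₁·K2/[H⁺] = 0.006061
α₁ + 2α₂ = 0.9508
DIC = CA / (α₁ + 2α₂) = 0.935 / 0.9508 = 0.983 mmol/kg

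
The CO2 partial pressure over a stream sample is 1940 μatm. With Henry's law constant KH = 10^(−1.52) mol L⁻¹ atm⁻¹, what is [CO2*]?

[CO2*] = 58.6 μmol/L

KH = 10^(−1.52) = 3.020×10^-2 mol L⁻¹ atm⁻¹
[CO2*] = KH · pCO2 = 3.020×10^-2 × 1940×10^-6 atm = 5.86×10^-5 mol/L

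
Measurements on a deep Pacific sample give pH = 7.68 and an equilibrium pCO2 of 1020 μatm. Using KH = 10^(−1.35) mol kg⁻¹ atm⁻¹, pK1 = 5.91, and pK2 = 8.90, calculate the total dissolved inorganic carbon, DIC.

DIC = 2.89 mmol/kg

[CO2*] = KH · pCO2 = 10^(−1.35) × 1020×10^-6 = 4.556×10^-5 mol/kg
α₀ = 1/(1 + K1/[H⁺] + K1K2/[H⁺]²) = 1/(1 + 10^+1.77 + 10^+0.55) = 0.01576
DIC = [CO2*]/α₀ = 4.556×10^-5 / 0.01576 = 2.89 mmol/kg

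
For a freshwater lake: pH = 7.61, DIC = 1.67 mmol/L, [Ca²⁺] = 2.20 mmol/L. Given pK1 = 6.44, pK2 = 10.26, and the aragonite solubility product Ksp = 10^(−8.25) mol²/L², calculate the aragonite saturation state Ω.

α₂ = 1 / (1 + [H⁺]/K2 + [H⁺]²/(K1K2)) = 1 / (1 + 10^+2.65 + 10^+1.48)
   = 1 / (1 + 446.68 + 30.200) = 1/477.88 = 0.002093
[CO3²⁻] = α₂ × DIC = 0.002093 × 1.67 = 0.003495 mmol/L = 3.495 μmol/L
Ksp = 10^(−8.25) = 5.623×10^-9
Ω = [Ca²⁺][CO3²⁻]/Ksp = (2.20×10^-3)(3.495×10^-6) / 5.623×10^-9 = 1.37

Ω = 1.37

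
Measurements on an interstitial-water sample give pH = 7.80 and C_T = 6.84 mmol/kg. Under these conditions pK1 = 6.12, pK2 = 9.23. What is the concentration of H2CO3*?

α₀ = 1 / (1 + K1/[H⁺] + K1K2/[H⁺]²) = 1 / (1 + 10^+1.68 + 10^+0.25)
   = 1 / (1 + 47.863 + 1.7783) = 1/50.641 = 0.01975
[CO2*] = α₀ × DIC = 0.01975 × 6.84 = 0.135 mmol/kg

[CO2*] = 0.135 mmol/kg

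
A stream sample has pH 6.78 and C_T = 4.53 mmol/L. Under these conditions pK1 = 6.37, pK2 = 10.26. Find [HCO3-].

α₁ = 1 / (1 + [H⁺]/K1 + K2/[H⁺]) = 1 / (1 + 10^-0.41 + 10^-3.48)
   = 1 / (1 + 0.38905 + 0.00033113) = 1/1.3894 = 0.7197
[HCO3⁻] = α₁ × DIC = 0.7197 × 4.53 = 3.26 mmol/L

[HCO3⁻] = 3.26 mmol/L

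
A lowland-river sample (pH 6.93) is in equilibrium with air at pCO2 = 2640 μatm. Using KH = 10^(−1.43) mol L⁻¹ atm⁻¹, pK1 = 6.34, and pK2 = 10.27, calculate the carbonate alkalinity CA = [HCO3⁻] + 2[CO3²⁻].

[CO2*] = KH · pCO2 = 10^(−1.43) × 2640×10^-6 = 9.809×10^-5 mol/L
α₀ = 1/(1 + K1/[H⁺] + K1K2/[H⁺]²) = 1/(1 + 10^+0.59 + 10^-2.75) = 0.2044
DIC = [CO2*]/α₀ = 9.809×10^-5 / 0.2044 = 0.4799 mmol/L
CA = (α₁ + 2α₂)·DIC = (0.7952 + 2×0.0003635) × 0.4799 = 0.382 mmol/L

CA = 0.382 mmol/L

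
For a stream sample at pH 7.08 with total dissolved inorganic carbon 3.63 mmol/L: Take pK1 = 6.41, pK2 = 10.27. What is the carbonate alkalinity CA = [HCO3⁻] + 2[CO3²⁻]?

CA = [HCO3⁻] + 2[CO3²⁻] = (α₁ + 2α₂)·DIC
At pH 7.08: [H⁺]/K1 = 10^-0.67 = 0.21380, K2/[H⁺] = 10^-3.19 = 0.00064565
α₁ = 1/(1 + 0.21380 + 0.00064565) = 1/1.2144 = 0.8234; α₂ = α₁·K2/[H⁺] = 0.0005316
α₁ + 2α₂ = 0.8245
CA = 0.8245 × 3.63 = 2.99 mmol/L

CA = 2.99 mmol/L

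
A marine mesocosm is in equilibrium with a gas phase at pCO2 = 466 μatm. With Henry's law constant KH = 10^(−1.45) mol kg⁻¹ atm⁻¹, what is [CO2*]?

KH = 10^(−1.45) = 3.548×10^-2 mol kg⁻¹ atm⁻¹
[CO2*] = KH · pCO2 = 3.548×10^-2 × 466×10^-6 atm = 1.65×10^-5 mol/kg

[CO2*] = 16.5 μmol/kg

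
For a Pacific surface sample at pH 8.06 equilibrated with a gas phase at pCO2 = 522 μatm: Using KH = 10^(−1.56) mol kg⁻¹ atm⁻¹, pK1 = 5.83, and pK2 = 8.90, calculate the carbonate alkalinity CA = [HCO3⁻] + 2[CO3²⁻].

[CO2*] = KH · pCO2 = 10^(−1.56) × 522×10^-6 = 1.438×10^-5 mol/kg
α₀ = 1/(1 + K1/[H⁺] + K1K2/[H⁺]²) = 1/(1 + 10^+2.23 + 10^+1.39) = 0.005118
DIC = [CO2*]/α₀ = 1.438×10^-5 / 0.005118 = 2.809 mmol/kg
CA = (α₁ + 2α₂)·DIC = (0.8692 + 2×0.1256) × 2.809 = 3.15 mmol/kg

CA = 3.15 mmol/kg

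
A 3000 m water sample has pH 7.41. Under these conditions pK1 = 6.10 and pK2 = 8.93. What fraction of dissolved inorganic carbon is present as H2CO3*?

α₀ = 1 / (1 + K1/[H⁺] + K1K2/[H⁺]²) = 1 / (1 + 10^+1.31 + 10^-0.21)
   = 1 / (1 + 20.417 + 0.61660) = 1/22.034 = 0.04538

α₀ = 0.0454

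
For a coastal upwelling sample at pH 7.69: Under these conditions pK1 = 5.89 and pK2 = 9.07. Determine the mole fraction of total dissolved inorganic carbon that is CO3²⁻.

α₂ = 1 / (1 + [H⁺]/K2 + [H⁺]²/(K1K2)) = 1 / (1 + 10^+1.38 + 10^-0.42)
   = 1 / (1 + 23.988 + 0.38019) = 1/25.369 = 0.03942

α₂ = 0.0394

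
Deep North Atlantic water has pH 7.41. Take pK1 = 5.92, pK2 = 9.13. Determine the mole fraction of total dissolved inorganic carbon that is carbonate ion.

α₂ = 1 / (1 + [H⁺]/K2 + [H⁺]²/(K1K2)) = 1 / (1 + 10^+1.72 + 10^+0.23)
   = 1 / (1 + 52.481 + 1.6982) = 1/55.179 = 0.01812

α₂ = 0.0181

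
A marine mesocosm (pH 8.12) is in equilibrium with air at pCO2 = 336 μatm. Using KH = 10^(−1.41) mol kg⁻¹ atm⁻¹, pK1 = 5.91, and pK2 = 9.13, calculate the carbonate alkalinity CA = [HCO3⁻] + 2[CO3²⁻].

CA = 2.53 mmol/kg

[CO2*] = KH · pCO2 = 10^(−1.41) × 336×10^-6 = 1.307×10^-5 mol/kg
α₀ = 1/(1 + K1/[H⁺] + K1K2/[H⁺]²) = 1/(1 + 10^+2.21 + 10^+1.20) = 0.005586
DIC = [CO2*]/α₀ = 1.307×10^-5 / 0.005586 = 2.340 mmol/kg
CA = (α₁ + 2α₂)·DIC = (0.9059 + 2×0.08853) × 2.340 = 2.53 mmol/kg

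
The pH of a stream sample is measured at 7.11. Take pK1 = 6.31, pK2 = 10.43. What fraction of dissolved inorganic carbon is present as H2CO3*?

α₀ = 1 / (1 + K1/[H⁺] + K1K2/[H⁺]²) = 1 / (1 + 10^+0.80 + 10^-2.52)
   = 1 / (1 + 6.3096 + 0.0030200) = 1/7.3126 = 0.1368

α₀ = 0.137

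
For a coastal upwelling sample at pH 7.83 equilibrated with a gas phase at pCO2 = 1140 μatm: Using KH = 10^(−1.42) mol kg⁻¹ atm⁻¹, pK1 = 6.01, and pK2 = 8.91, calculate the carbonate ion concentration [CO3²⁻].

[CO2*] = KH · pCO2 = 10^(−1.42) × 1140×10^-6 = 4.334×10^-5 mol/kg
α₀ = 1/(1 + K1/[H⁺] + K1K2/[H⁺]²) = 1/(1 + 10^+1.82 + 10^+0.74) = 0.01378
DIC = [CO2*]/α₀ = 4.334×10^-5 / 0.01378 = 3.145 mmol/kg
[CO3²⁻] = α₂·DIC; α₂ = 0.07573, so [CO3²⁻] = 0.07573 × 3.145 = 0.238 mmol/kg

[CO3²⁻] = 0.238 mmol/kg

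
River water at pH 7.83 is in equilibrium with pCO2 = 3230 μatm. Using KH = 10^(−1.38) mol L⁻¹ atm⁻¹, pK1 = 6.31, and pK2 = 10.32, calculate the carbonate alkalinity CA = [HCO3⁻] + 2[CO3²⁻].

[CO2*] = KH · pCO2 = 10^(−1.38) × 3230×10^-6 = 1.346×10^-4 mol/L
α₀ = 1/(1 + K1/[H⁺] + K1K2/[H⁺]²) = 1/(1 + 10^+1.52 + 10^-0.97) = 0.02922
DIC = [CO2*]/α₀ = 1.346×10^-4 / 0.02922 = 4.608 mmol/L
CA = (α₁ + 2α₂)·DIC = (0.9676 + 2×0.003131) × 4.608 = 4.49 mmol/L

CA = 4.49 mmol/L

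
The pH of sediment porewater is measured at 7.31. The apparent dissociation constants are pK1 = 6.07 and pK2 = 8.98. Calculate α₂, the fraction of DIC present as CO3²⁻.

α₂ = 0.0198

α₂ = 1 / (1 + [H⁺]/K2 + [H⁺]²/(K1K2)) = 1 / (1 + 10^+1.67 + 10^+0.43)
   = 1 / (1 + 46.774 + 2.6915) = 1/50.465 = 0.01982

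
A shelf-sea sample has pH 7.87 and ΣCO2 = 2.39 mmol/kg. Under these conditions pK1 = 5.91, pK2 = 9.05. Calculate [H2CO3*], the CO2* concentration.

α₀ = 1 / (1 + K1/[H⁺] + K1K2/[H⁺]²) = 1 / (1 + 10^+1.96 + 10^+0.78)
   = 1 / (1 + 91.201 + 6.0256) = 1/98.227 = 0.01018
[CO2*] = α₀ × DIC = 0.01018 × 2.39 = 0.0243 mmol/kg

[CO2*] = 0.0243 mmol/kg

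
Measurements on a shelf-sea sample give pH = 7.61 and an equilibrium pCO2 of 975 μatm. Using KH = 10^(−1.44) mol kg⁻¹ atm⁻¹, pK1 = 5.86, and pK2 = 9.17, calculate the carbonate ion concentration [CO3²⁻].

[CO3²⁻] = 0.0548 mmol/kg

[CO2*] = KH · pCO2 = 10^(−1.44) × 975×10^-6 = 3.540×10^-5 mol/kg
α₀ = 1/(1 + K1/[H⁺] + K1K2/[H⁺]²) = 1/(1 + 10^+1.75 + 10^+0.19) = 0.01701
DIC = [CO2*]/α₀ = 3.540×10^-5 / 0.01701 = 2.081 mmol/kg
[CO3²⁻] = α₂·DIC; α₂ = 0.02635, so [CO3²⁻] = 0.02635 × 2.081 = 0.0548 mmol/kg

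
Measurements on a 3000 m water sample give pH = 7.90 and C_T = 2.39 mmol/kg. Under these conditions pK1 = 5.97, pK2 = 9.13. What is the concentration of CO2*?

[CO2*] = 0.0262 mmol/kg

α₀ = 1 / (1 + K1/[H⁺] + K1K2/[H⁺]²) = 1 / (1 + 10^+1.93 + 10^+0.70)
   = 1 / (1 + 85.114 + 5.0119) = 1/91.126 = 0.01097
[CO2*] = α₀ × DIC = 0.01097 × 2.39 = 0.0262 mmol/kg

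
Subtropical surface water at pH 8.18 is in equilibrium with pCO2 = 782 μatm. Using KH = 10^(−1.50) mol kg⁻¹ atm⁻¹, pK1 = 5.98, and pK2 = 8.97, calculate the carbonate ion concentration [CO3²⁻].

[CO3²⁻] = 0.636 mmol/kg

[CO2*] = KH · pCO2 = 10^(−1.50) × 782×10^-6 = 2.473×10^-5 mol/kg
α₀ = 1/(1 + K1/[H⁺] + K1K2/[H⁺]²) = 1/(1 + 10^+2.20 + 10^+1.41) = 0.005400
DIC = [CO2*]/α₀ = 2.473×10^-5 / 0.005400 = 4.580 mmol/kg
[CO3²⁻] = α₂·DIC; α₂ = 0.1388, so [CO3²⁻] = 0.1388 × 4.580 = 0.636 mmol/kg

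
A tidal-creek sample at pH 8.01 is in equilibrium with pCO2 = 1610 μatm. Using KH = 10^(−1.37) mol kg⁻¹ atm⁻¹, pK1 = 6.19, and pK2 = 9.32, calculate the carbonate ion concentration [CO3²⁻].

[CO3²⁻] = 0.222 mmol/kg

[CO2*] = KH · pCO2 = 10^(−1.37) × 1610×10^-6 = 6.868×10^-5 mol/kg
α₀ = 1/(1 + K1/[H⁺] + K1K2/[H⁺]²) = 1/(1 + 10^+1.82 + 10^+0.51) = 0.01422
DIC = [CO2*]/α₀ = 6.868×10^-5 / 0.01422 = 4.829 mmol/kg
[CO3²⁻] = α₂·DIC; α₂ = 0.04603, so [CO3²⁻] = 0.04603 × 4.829 = 0.222 mmol/kg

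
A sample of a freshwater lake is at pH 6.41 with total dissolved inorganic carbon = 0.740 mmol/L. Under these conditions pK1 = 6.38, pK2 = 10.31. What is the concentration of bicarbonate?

[HCO3⁻] = 0.383 mmol/L

α₁ = 1 / (1 + [H⁺]/K1 + K2/[H⁺]) = 1 / (1 + 10^-0.03 + 10^-3.90)
   = 1 / (1 + 0.93325 + 0.00012589) = 1/1.9334 = 0.5172
[HCO3⁻] = α₁ × DIC = 0.5172 × 0.740 = 0.383 mmol/L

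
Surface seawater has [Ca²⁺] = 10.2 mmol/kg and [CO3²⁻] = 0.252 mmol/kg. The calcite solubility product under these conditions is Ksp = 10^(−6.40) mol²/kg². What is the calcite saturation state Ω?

Ksp = 10^(−6.40) = 3.981×10^-7
Ω = [Ca²⁺][CO3²⁻]/Ksp = (10.2×10^-3)(0.252×10^-3) / 3.981×10^-7 = 6.46

Ω = 6.46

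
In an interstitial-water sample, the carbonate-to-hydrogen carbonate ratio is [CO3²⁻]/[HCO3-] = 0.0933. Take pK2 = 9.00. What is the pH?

pH = 7.97

From K2 = [H⁺][CO3²⁻]/[HCO3-]:  pH = pK2 + log₁₀([CO3²⁻]/[HCO3-])
log₁₀(0.0933) = -1.030
pH = 9.00 + (-1.030) = 7.97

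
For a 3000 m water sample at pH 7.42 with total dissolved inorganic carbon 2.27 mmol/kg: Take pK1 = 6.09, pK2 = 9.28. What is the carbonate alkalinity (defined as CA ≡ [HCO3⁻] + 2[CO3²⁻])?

CA = 2.20 mmol/kg

CA = [HCO3⁻] + 2[CO3²⁻] = (α₁ + 2α₂)·DIC
At pH 7.42: [H⁺]/K1 = 10^-1.33 = 0.046774, K2/[H⁺] = 10^-1.86 = 0.013804
α₁ = 1/(1 + 0.046774 + 0.013804) = 1/1.0606 = 0.9429; α₂ = α₁·K2/[H⁺] = 0.01302
α₁ + 2α₂ = 0.9689
CA = 0.9689 × 2.27 = 2.20 mmol/kg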